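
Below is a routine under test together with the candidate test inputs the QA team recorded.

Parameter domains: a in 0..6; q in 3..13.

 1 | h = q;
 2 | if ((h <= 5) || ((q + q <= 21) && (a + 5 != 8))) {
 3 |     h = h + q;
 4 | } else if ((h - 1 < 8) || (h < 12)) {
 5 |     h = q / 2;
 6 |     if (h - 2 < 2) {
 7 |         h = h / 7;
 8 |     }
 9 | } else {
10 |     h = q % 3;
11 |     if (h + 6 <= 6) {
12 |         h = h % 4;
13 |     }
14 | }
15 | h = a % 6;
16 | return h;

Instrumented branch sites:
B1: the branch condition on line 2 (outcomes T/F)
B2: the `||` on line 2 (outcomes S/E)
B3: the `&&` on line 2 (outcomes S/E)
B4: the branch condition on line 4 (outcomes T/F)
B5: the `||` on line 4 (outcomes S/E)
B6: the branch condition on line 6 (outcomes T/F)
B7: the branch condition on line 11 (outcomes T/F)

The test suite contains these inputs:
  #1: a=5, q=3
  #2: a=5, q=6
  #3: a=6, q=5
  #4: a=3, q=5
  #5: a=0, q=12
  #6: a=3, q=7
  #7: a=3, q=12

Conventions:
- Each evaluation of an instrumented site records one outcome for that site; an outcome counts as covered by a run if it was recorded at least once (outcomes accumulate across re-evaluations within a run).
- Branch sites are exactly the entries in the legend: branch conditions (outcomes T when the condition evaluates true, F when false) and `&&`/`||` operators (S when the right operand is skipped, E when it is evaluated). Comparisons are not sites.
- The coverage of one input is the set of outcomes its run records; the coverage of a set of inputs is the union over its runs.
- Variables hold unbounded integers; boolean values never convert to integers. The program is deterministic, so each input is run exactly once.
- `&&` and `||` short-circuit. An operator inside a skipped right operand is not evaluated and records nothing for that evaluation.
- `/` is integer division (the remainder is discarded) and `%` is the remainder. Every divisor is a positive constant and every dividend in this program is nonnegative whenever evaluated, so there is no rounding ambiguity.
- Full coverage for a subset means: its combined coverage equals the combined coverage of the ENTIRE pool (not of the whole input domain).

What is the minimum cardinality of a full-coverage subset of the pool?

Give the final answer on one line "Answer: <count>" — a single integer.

input #1, a=5, q=3: events B2->S, B1->T; outcomes B1=T, B2=S
input #2, a=5, q=6: events B2->E, B3->E, B1->T; outcomes B1=T, B2=E, B3=E
input #3, a=6, q=5: events B2->S, B1->T; outcomes B1=T, B2=S
input #4, a=3, q=5: events B2->S, B1->T; outcomes B1=T, B2=S
input #5, a=0, q=12: events B2->E, B3->S, B1->F, B5->E, B4->F, B7->T; outcomes B1=F, B2=E, B3=S, B4=F, B5=E, B7=T
input #6, a=3, q=7: events B2->E, B3->E, B1->F, B5->S, B4->T, B6->T; outcomes B1=F, B2=E, B3=E, B4=T, B5=S, B6=T
input #7, a=3, q=12: events B2->E, B3->S, B1->F, B5->E, B4->F, B7->T; outcomes B1=F, B2=E, B3=S, B4=F, B5=E, B7=T
the full pool covers 12 outcomes: B1=T, B1=F, B2=S, B2=E, B3=S, B3=E, B4=T, B4=F, B5=S, B5=E, B6=T, B7=T
checked all size-1 subsets: none covers 12 outcomes (max 6/12)
checked all size-2 subsets: none covers 12 outcomes (max 10/12)
at size 3, {1, 5, 6} reaches all 12 outcomes; every lexicographically earlier size-3 subset fails

Answer: 3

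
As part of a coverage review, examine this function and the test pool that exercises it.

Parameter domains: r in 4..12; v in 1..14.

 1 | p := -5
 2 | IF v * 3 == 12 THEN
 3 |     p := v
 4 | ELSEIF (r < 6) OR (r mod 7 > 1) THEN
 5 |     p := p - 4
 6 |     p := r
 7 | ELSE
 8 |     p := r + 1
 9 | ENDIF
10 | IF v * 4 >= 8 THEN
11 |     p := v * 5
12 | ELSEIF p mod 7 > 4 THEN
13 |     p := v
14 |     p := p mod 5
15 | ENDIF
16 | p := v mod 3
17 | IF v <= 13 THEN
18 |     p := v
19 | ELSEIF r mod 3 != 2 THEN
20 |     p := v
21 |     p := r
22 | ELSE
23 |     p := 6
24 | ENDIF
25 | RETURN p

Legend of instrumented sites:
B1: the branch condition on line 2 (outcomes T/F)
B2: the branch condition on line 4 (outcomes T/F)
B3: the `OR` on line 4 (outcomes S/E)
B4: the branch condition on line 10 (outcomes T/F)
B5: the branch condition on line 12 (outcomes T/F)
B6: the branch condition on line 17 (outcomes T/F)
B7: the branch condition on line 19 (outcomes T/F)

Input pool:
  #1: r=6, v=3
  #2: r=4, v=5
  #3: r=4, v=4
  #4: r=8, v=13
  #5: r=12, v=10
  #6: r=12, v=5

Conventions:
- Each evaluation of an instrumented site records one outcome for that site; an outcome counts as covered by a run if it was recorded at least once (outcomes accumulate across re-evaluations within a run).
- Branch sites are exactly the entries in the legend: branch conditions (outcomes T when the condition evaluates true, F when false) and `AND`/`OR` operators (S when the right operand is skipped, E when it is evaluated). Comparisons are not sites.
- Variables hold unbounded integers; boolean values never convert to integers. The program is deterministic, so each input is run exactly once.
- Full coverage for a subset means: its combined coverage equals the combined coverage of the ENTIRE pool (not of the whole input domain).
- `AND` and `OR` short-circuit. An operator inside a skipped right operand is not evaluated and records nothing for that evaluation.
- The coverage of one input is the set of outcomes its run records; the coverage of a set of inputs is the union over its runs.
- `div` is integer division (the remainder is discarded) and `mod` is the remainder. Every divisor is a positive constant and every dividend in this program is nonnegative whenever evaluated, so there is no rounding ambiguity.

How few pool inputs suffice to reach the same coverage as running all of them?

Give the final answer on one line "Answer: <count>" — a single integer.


input #1 (r=6, v=3): covers B1=F, B2=T, B3=E, B4=T, B6=T
input #2 (r=4, v=5): covers B1=F, B2=T, B3=S, B4=T, B6=T
input #3 (r=4, v=4): covers B1=T, B4=T, B6=T
input #4 (r=8, v=13): covers B1=F, B2=F, B3=E, B4=T, B6=T
input #5 (r=12, v=10): covers B1=F, B2=T, B3=E, B4=T, B6=T
input #6 (r=12, v=5): covers B1=F, B2=T, B3=E, B4=T, B6=T
union over all inputs: B1=T, B1=F, B2=T, B2=F, B3=S, B3=E, B4=T, B6=T (8 outcomes)
size 1 is not enough: best union over all size-1 subsets is 5/8
size 2 is not enough: best union over all size-2 subsets is 7/8
at size 3, {2, 3, 4} reaches all 8 outcomes; every lexicographically earlier size-3 subset fails
Answer: 3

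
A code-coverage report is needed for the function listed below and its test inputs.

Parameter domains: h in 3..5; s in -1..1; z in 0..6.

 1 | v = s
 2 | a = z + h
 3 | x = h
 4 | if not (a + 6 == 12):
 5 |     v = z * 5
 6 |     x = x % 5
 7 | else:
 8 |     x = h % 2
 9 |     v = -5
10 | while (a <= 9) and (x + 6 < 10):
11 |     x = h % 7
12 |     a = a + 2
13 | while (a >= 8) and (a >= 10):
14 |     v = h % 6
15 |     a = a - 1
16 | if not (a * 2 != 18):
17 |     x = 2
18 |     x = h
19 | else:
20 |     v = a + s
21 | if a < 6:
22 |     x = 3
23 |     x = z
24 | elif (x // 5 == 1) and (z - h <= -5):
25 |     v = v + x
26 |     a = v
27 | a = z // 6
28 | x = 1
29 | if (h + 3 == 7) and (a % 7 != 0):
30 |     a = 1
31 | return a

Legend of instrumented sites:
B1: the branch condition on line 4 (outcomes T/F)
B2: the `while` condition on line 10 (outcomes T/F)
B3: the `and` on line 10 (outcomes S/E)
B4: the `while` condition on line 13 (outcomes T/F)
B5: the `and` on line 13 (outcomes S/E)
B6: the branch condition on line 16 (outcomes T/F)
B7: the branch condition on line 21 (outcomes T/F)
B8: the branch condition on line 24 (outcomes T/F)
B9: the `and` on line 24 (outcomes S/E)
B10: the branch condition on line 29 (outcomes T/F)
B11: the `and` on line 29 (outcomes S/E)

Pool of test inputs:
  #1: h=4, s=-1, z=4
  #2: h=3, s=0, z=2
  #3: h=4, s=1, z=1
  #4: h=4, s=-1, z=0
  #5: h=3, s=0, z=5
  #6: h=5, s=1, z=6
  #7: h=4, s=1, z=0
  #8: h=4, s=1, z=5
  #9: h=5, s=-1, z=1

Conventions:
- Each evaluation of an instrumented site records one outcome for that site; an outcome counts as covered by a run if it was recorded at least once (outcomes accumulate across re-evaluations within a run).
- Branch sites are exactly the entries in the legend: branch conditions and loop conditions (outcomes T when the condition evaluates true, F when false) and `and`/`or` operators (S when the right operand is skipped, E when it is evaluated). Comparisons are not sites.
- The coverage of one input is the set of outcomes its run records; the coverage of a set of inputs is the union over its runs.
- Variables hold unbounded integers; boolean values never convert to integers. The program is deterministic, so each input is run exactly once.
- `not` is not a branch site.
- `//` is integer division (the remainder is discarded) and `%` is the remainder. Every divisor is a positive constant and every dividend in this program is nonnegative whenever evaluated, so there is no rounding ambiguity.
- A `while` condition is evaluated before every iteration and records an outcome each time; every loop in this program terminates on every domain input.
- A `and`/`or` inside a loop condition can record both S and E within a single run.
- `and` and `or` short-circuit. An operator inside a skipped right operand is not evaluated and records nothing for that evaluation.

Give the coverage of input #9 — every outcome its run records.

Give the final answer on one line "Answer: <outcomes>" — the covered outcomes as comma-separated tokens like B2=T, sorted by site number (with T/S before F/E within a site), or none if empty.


Simulating input #9 (h=5, s=-1, z=1) step by step:
  B1->F, B3->E, B2->T, B3->E, B2->F, B5->E, B4->F, B6->F, B7->F, B9->E
  B8->F, B11->S, B10->F
collecting distinct outcomes: B1=F, B2=T, B2=F, B3=E, B4=F, B5=E, B6=F, B7=F, B8=F, B9=E, B10=F, B11=S
Answer: B1=F, B2=T, B2=F, B3=E, B4=F, B5=E, B6=F, B7=F, B8=F, B9=E, B10=F, B11=S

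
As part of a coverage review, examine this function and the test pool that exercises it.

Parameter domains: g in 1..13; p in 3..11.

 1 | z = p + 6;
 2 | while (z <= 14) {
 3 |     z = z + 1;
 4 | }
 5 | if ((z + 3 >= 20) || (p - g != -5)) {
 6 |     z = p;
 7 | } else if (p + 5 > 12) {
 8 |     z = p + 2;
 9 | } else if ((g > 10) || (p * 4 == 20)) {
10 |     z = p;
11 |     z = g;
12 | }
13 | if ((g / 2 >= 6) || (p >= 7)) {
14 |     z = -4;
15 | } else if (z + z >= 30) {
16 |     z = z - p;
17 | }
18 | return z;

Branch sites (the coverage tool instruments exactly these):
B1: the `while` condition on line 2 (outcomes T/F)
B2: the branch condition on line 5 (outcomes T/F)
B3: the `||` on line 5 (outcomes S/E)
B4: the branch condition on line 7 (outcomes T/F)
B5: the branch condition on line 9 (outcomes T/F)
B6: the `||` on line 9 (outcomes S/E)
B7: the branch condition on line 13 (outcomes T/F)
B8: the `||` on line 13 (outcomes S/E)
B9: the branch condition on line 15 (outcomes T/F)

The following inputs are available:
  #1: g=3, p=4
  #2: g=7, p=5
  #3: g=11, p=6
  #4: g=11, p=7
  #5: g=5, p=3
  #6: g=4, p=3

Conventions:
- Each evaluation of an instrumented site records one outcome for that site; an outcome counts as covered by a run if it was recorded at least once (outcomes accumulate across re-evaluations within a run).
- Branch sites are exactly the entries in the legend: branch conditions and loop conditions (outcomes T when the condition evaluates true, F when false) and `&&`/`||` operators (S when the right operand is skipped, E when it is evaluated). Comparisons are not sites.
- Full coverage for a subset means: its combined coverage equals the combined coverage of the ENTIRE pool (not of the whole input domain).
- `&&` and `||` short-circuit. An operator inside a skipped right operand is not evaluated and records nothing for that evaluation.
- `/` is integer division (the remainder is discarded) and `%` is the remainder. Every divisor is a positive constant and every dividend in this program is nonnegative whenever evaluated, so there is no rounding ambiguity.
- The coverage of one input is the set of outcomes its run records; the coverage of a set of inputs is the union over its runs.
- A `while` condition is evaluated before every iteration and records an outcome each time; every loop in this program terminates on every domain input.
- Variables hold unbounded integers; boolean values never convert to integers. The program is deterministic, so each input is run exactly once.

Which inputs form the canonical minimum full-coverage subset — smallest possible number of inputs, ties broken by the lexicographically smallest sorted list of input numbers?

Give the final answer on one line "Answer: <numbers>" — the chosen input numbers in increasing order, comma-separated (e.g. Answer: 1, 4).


#1 (g=3, p=4) -> B1->T, B1->T, B1->T, B1->T, B1->T, B1->F, B3->E, B2->T, B8->E, B7->F, B9->F; covered: B1=T, B1=F, B2=T, B3=E, B7=F, B8=E, B9=F
#2 (g=7, p=5) -> B1->T, B1->T, B1->T, B1->T, B1->F, B3->E, B2->T, B8->E, B7->F, B9->F; covered: B1=T, B1=F, B2=T, B3=E, B7=F, B8=E, B9=F
#3 (g=11, p=6) -> B1->T, B1->T, B1->T, B1->F, B3->E, B2->F, B4->F, B6->S, B5->T, B8->E, B7->F, B9->F; covered: B1=T, B1=F, B2=F, B3=E, B4=F, B5=T, B6=S, B7=F, B8=E, B9=F
#4 (g=11, p=7) -> B1->T, B1->T, B1->F, B3->E, B2->T, B8->E, B7->T; covered: B1=T, B1=F, B2=T, B3=E, B7=T, B8=E
#5 (g=5, p=3) -> B1->T, B1->T, B1->T, B1->T, B1->T, B1->T, B1->F, B3->E, B2->T, B8->E, B7->F, B9->F; covered: B1=T, B1=F, B2=T, B3=E, B7=F, B8=E, B9=F
#6 (g=4, p=3) -> B1->T, B1->T, B1->T, B1->T, B1->T, B1->T, B1->F, B3->E, B2->T, B8->E, B7->F, B9->F; covered: B1=T, B1=F, B2=T, B3=E, B7=F, B8=E, B9=F
together the pool reaches 12 outcomes: B1=T, B1=F, B2=T, B2=F, B3=E, B4=F, B5=T, B6=S, B7=T, B7=F, B8=E, B9=F
checked all size-1 subsets: none covers 12 outcomes (max 10/12)
inputs {3, 4} (size 2) cover everything; no size-2 subset with a lexicographically smaller index list covers all 12
Answer: 3, 4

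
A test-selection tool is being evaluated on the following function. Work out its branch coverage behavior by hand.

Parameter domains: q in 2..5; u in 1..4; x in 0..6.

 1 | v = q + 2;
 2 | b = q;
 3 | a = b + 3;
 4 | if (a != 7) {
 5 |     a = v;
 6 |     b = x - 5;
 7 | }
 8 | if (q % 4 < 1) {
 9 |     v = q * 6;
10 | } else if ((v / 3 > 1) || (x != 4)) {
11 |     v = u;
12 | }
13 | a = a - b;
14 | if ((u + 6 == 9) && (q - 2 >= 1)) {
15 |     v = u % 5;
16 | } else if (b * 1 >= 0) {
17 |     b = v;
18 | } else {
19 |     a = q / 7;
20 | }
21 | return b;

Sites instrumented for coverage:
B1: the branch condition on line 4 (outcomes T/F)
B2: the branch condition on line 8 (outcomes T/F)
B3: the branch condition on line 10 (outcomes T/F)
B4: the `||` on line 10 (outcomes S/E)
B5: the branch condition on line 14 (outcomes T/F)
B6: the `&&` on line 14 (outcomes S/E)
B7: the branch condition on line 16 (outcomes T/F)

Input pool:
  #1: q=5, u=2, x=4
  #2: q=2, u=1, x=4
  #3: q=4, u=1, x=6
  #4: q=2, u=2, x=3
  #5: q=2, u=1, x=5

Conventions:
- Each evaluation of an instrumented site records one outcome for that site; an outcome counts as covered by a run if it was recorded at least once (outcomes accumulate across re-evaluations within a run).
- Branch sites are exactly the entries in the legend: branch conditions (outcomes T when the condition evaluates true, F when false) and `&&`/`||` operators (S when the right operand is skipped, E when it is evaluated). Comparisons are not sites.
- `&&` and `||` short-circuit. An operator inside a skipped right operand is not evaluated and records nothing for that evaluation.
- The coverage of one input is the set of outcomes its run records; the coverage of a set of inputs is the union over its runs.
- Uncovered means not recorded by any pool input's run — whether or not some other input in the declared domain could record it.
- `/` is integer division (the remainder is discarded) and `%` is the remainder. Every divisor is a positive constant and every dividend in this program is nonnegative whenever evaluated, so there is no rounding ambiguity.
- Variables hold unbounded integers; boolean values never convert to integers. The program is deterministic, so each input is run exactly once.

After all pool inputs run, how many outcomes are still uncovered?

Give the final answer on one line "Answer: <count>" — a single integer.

input #1, q=5, u=2, x=4: outcomes B1=T, B2=F, B3=T, B4=S, B5=F, B6=S, B7=F
input #2, q=2, u=1, x=4: outcomes B1=T, B2=F, B3=F, B4=E, B5=F, B6=S, B7=F
input #3, q=4, u=1, x=6: outcomes B1=F, B2=T, B5=F, B6=S, B7=T
input #4, q=2, u=2, x=3: outcomes B1=T, B2=F, B3=T, B4=E, B5=F, B6=S, B7=F
input #5, q=2, u=1, x=5: outcomes B1=T, B2=F, B3=T, B4=E, B5=F, B6=S, B7=T
union over the pool: B1=T, B1=F, B2=T, B2=F, B3=T, B3=F, B4=S, B4=E, B5=F, B6=S, B7=T, B7=F
uncovered (2 of 14): B5=T, B6=E

Answer: 2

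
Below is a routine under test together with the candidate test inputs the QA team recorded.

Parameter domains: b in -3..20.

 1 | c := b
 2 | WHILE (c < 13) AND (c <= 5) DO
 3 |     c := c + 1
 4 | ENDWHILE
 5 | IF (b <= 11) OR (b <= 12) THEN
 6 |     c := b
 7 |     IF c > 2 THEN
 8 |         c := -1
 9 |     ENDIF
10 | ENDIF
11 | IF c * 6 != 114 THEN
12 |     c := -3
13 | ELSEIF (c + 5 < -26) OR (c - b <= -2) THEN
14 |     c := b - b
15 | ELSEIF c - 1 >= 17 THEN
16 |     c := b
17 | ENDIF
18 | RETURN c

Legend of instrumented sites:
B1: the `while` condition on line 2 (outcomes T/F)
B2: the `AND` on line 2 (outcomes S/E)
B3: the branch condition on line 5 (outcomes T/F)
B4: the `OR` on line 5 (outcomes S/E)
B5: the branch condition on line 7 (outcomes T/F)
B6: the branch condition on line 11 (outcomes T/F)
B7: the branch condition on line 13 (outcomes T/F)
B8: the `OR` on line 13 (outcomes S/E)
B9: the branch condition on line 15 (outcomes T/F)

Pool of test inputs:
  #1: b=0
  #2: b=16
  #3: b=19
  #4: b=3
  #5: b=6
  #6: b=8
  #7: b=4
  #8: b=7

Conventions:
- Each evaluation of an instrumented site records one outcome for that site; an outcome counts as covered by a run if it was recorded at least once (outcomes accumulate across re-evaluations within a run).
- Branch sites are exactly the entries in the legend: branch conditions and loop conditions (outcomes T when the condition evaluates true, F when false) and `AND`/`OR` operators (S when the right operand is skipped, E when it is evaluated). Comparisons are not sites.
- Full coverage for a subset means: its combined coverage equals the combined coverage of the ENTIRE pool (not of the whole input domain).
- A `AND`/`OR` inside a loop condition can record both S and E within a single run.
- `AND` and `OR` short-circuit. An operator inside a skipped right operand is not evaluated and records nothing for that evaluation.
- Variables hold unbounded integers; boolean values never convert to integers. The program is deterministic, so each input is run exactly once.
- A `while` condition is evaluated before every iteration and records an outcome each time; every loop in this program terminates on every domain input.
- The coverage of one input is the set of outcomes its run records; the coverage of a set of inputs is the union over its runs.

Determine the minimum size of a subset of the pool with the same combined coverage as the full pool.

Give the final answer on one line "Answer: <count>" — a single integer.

input #1 (b=0): covers B1=T, B1=F, B2=E, B3=T, B4=S, B5=F, B6=T
input #2 (b=16): covers B1=F, B2=S, B3=F, B4=E, B6=T
input #3 (b=19): covers B1=F, B2=S, B3=F, B4=E, B6=F, B7=F, B8=E, B9=T
input #4 (b=3): covers B1=T, B1=F, B2=E, B3=T, B4=S, B5=T, B6=T
input #5 (b=6): covers B1=F, B2=E, B3=T, B4=S, B5=T, B6=T
input #6 (b=8): covers B1=F, B2=E, B3=T, B4=S, B5=T, B6=T
input #7 (b=4): covers B1=T, B1=F, B2=E, B3=T, B4=S, B5=T, B6=T
input #8 (b=7): covers B1=F, B2=E, B3=T, B4=S, B5=T, B6=T
together the pool reaches 15 outcomes: B1=T, B1=F, B2=S, B2=E, B3=T, B3=F, B4=S, B4=E, B5=T, B5=F, B6=T, B6=F, B7=F, B8=E, B9=T
every size-1 subset falls short of the 15 outcomes (best: 8/15)
every size-2 subset falls short of the 15 outcomes (best: 14/15)
inputs {1, 3, 4} (size 3) cover everything; no size-3 subset with a lexicographically smaller index list covers all 15

Answer: 3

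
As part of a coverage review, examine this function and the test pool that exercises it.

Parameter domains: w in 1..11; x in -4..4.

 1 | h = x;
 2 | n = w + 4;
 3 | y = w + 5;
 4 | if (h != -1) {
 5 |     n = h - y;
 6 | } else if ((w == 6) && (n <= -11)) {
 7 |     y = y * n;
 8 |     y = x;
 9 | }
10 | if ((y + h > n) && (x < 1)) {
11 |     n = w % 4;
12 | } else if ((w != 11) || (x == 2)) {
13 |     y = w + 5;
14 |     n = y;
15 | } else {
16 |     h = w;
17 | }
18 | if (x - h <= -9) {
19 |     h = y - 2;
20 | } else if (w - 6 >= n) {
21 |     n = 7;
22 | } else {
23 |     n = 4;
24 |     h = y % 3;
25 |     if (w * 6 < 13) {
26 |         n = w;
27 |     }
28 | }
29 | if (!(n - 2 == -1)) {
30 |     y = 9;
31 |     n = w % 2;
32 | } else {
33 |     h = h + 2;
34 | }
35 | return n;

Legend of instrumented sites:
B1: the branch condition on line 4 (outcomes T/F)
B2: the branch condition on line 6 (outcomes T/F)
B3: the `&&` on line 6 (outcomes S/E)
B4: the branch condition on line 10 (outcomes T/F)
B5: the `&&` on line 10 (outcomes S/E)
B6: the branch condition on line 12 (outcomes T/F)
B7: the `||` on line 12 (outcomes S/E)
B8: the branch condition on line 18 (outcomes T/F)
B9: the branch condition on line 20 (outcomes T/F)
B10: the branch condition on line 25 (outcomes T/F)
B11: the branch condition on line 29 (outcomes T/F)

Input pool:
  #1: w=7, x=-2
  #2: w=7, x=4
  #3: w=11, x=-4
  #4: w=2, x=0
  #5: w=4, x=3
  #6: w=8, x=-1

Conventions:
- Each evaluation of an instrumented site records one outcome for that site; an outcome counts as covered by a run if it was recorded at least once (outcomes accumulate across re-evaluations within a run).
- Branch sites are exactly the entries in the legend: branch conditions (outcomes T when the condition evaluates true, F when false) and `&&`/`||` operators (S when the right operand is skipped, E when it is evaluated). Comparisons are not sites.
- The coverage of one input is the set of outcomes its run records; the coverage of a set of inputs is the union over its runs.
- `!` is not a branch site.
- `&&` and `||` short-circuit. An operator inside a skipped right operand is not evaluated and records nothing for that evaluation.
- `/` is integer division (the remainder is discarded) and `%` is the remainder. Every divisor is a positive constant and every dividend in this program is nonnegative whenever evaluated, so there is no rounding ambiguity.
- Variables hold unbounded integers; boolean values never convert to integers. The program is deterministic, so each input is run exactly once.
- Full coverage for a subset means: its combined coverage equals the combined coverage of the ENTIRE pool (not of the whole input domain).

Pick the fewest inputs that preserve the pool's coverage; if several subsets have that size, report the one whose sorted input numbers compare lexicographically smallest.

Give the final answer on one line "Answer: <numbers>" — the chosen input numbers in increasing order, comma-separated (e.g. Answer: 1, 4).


run #1 (w=7, x=-2) records B1=T, B4=T, B5=E, B8=F, B9=F, B10=F, B11=T
run #2 (w=7, x=4) records B1=T, B4=F, B5=E, B6=T, B7=S, B8=F, B9=F, B10=F, B11=T
run #3 (w=11, x=-4) records B1=T, B4=T, B5=E, B8=F, B9=T, B11=T
run #4 (w=2, x=0) records B1=T, B4=T, B5=E, B8=F, B9=F, B10=T, B11=T
run #5 (w=4, x=3) records B1=T, B4=F, B5=E, B6=T, B7=S, B8=F, B9=F, B10=F, B11=T
run #6 (w=8, x=-1) records B1=F, B2=F, B3=S, B4=F, B5=S, B6=T, B7=S, B8=F, B9=F, B10=F, B11=T
union over all inputs: B1=T, B1=F, B2=F, B3=S, B4=T, B4=F, B5=S, B5=E, B6=T, B7=S, B8=F, B9=T, B9=F, B10=T, B10=F, B11=T (16 outcomes)
no size-1 subset reaches all 16 outcomes (best union: 11/16)
no size-2 subset reaches all 16 outcomes (best union: 15/16)
size 3: inputs {3, 4, 6} cover all 16 outcomes, and no lexicographically smaller subset of this size does
Answer: 3, 4, 6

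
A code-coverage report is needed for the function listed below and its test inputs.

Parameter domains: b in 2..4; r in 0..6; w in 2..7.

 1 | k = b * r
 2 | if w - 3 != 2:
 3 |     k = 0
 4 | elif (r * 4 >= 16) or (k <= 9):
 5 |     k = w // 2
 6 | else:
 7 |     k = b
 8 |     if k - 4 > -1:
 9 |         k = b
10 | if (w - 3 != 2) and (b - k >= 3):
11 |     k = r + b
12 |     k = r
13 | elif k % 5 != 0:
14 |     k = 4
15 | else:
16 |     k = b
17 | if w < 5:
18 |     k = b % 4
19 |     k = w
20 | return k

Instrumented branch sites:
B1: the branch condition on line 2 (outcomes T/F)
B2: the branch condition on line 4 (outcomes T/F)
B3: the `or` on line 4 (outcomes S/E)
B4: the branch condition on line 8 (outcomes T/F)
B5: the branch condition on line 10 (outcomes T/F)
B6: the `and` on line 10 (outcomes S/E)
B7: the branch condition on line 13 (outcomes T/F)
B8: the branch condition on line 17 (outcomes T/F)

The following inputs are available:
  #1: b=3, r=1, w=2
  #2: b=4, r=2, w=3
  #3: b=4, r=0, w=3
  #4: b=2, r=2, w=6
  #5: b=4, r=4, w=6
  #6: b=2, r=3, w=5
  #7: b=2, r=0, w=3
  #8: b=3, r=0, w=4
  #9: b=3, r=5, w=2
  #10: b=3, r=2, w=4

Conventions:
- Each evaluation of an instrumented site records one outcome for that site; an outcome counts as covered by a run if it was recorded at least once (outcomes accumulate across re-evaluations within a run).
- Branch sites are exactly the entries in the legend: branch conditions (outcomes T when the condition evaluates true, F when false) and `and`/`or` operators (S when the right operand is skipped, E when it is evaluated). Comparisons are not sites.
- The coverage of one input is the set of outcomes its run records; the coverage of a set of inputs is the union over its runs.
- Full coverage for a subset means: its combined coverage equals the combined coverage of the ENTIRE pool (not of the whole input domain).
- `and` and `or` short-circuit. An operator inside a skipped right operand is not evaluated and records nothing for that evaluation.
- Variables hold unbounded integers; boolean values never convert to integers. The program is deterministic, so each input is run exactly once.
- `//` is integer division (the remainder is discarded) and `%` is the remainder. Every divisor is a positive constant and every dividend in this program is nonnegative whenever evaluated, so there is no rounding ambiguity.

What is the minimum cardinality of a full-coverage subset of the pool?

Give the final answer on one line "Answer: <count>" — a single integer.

input #1 (b=3, r=1, w=2): events B1->T, B6->E, B5->T, B8->T; covers B1=T, B5=T, B6=E, B8=T
input #2 (b=4, r=2, w=3): events B1->T, B6->E, B5->T, B8->T; covers B1=T, B5=T, B6=E, B8=T
input #3 (b=4, r=0, w=3): events B1->T, B6->E, B5->T, B8->T; covers B1=T, B5=T, B6=E, B8=T
input #4 (b=2, r=2, w=6): events B1->T, B6->E, B5->F, B7->F, B8->F; covers B1=T, B5=F, B6=E, B7=F, B8=F
input #5 (b=4, r=4, w=6): events B1->T, B6->E, B5->T, B8->F; covers B1=T, B5=T, B6=E, B8=F
input #6 (b=2, r=3, w=5): events B1->F, B3->E, B2->T, B6->S, B5->F, B7->T, B8->F; covers B1=F, B2=T, B3=E, B5=F, B6=S, B7=T, B8=F
input #7 (b=2, r=0, w=3): events B1->T, B6->E, B5->F, B7->F, B8->T; covers B1=T, B5=F, B6=E, B7=F, B8=T
input #8 (b=3, r=0, w=4): events B1->T, B6->E, B5->T, B8->T; covers B1=T, B5=T, B6=E, B8=T
input #9 (b=3, r=5, w=2): events B1->T, B6->E, B5->T, B8->T; covers B1=T, B5=T, B6=E, B8=T
input #10 (b=3, r=2, w=4): events B1->T, B6->E, B5->T, B8->T; covers B1=T, B5=T, B6=E, B8=T
together the pool reaches 12 outcomes: B1=T, B1=F, B2=T, B3=E, B5=T, B5=F, B6=S, B6=E, B7=T, B7=F, B8=T, B8=F
no size-1 subset reaches all 12 outcomes (best union: 7/12)
no size-2 subset reaches all 12 outcomes (best union: 11/12)
the canonical winner is {1, 4, 6}: size 3, full 12-outcome coverage, earliest index list among size-3 covers

Answer: 3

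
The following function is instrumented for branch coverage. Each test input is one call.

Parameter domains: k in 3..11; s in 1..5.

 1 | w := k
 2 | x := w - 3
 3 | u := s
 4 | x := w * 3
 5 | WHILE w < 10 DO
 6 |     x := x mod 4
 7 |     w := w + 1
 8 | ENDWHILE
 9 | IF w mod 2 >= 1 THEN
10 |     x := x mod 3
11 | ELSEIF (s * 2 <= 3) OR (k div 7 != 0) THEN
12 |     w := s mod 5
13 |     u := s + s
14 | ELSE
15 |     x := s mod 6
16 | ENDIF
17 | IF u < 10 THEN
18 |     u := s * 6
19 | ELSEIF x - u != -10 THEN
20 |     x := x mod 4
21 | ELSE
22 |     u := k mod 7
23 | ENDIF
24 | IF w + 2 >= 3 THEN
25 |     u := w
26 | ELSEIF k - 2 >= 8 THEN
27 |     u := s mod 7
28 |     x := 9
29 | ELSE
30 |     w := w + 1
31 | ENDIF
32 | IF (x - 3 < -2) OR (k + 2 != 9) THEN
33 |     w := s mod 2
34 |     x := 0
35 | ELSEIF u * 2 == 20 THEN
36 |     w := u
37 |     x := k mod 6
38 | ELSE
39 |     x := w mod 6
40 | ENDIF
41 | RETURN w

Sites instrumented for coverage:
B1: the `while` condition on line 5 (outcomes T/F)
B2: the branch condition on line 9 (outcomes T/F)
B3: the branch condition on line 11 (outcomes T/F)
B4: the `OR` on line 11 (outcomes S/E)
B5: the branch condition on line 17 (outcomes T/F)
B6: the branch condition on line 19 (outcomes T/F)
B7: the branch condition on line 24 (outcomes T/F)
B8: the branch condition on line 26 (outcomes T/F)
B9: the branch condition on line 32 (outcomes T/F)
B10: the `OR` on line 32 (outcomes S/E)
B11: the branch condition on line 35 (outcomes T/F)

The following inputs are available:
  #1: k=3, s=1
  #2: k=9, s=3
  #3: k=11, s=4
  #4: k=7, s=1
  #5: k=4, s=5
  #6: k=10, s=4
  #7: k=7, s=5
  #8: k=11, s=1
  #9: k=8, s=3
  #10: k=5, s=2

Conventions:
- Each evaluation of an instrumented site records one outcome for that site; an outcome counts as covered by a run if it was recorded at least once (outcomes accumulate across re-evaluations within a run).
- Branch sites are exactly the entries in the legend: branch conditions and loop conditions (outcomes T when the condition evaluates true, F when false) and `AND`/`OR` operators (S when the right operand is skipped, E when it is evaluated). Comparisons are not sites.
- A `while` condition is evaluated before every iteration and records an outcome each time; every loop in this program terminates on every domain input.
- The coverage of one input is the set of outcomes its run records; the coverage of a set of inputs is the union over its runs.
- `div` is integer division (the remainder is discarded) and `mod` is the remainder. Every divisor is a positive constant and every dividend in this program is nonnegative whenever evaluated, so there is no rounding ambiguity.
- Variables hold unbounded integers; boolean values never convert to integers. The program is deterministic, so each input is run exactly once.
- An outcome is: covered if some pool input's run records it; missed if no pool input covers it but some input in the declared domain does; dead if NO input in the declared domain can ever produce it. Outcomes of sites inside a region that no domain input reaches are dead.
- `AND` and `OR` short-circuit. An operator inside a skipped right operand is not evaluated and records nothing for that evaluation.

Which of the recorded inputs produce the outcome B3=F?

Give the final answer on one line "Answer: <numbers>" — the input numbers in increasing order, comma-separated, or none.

input #1 (k=3, s=1): does not record B3=F
input #2 (k=9, s=3): does not record B3=F
input #3 (k=11, s=4): does not record B3=F
input #4 (k=7, s=1): does not record B3=F
input #5 (k=4, s=5): records B3=F
input #6 (k=10, s=4): does not record B3=F
input #7 (k=7, s=5): does not record B3=F
input #8 (k=11, s=1): does not record B3=F
input #9 (k=8, s=3): does not record B3=F
input #10 (k=5, s=2): records B3=F

Answer: 5, 10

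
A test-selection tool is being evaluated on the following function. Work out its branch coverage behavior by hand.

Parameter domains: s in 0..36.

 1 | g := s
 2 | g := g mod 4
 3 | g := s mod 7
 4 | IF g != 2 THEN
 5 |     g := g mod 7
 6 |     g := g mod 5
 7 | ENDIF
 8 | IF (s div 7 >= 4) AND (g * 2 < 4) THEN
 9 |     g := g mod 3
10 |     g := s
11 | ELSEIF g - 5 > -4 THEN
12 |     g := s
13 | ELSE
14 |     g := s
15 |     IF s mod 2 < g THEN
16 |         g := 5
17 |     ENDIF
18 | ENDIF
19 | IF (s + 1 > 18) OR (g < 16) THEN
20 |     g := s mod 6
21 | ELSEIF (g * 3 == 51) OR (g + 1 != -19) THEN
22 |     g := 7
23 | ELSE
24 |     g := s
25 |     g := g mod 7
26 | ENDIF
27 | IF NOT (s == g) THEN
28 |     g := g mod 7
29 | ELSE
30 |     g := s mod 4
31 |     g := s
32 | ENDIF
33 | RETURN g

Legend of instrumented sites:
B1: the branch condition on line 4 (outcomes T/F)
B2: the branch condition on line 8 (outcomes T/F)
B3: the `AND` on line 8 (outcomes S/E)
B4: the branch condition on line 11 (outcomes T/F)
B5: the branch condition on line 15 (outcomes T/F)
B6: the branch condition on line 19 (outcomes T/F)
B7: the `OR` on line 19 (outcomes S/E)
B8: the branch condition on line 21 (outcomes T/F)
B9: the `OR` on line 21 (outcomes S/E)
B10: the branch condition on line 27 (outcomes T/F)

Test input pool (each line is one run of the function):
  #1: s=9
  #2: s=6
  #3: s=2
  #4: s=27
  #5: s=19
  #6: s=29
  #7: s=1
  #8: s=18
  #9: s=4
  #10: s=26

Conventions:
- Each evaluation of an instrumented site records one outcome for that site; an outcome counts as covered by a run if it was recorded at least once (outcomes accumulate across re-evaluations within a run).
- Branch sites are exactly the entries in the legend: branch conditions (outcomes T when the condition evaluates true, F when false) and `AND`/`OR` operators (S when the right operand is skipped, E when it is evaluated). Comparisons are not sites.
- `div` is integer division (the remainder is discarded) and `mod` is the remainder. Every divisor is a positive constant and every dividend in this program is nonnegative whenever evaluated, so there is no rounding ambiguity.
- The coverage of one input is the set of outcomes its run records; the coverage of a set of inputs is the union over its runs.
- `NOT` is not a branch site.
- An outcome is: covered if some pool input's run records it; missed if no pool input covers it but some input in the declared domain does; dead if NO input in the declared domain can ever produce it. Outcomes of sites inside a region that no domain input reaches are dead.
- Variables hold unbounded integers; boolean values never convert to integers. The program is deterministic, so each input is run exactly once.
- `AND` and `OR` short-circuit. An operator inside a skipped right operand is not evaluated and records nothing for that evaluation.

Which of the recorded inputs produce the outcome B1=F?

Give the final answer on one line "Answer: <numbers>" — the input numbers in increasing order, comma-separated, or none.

input #1 (s=9): covers B1=F
input #2 (s=6): misses B1=F
input #3 (s=2): covers B1=F
input #4 (s=27): misses B1=F
input #5 (s=19): misses B1=F
input #6 (s=29): misses B1=F
input #7 (s=1): misses B1=F
input #8 (s=18): misses B1=F
input #9 (s=4): misses B1=F
input #10 (s=26): misses B1=F

Answer: 1, 3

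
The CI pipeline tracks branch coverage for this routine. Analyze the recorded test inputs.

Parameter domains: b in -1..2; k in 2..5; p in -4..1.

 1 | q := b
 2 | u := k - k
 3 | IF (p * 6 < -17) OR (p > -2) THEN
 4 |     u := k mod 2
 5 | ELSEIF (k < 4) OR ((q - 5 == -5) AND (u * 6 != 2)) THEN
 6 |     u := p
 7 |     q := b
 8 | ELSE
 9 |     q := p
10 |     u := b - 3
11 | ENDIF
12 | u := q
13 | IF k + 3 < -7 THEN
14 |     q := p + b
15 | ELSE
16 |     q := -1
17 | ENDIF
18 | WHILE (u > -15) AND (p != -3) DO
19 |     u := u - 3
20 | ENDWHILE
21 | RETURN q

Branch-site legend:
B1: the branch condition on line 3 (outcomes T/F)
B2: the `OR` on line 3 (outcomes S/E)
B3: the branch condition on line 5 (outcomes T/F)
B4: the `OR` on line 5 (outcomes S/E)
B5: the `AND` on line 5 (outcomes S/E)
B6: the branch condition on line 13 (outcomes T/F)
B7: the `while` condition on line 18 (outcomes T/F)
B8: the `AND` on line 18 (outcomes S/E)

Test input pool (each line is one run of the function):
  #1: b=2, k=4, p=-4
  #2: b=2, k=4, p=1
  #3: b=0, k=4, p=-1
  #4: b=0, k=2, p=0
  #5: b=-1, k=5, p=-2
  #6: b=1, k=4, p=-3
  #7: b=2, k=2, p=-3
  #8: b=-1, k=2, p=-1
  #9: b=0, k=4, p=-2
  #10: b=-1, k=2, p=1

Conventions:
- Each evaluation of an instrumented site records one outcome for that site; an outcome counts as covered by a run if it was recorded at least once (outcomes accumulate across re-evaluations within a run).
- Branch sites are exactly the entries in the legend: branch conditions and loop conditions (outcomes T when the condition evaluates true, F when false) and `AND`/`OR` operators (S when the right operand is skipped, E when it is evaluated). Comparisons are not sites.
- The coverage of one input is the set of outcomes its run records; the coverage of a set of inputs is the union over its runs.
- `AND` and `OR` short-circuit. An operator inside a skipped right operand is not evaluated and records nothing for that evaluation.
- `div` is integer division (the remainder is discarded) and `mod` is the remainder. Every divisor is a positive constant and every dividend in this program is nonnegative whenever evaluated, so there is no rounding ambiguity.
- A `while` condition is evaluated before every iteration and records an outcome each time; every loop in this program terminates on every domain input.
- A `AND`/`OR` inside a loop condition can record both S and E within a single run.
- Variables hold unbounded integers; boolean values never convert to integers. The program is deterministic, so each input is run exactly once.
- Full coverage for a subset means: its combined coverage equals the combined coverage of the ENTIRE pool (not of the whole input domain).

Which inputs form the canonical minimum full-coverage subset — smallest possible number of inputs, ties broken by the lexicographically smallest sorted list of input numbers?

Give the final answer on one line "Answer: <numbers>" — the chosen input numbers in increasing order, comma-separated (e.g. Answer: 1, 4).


input #1, b=2, k=4, p=-4: events B2->S, B1->T, B6->F, B8->E, B7->T, B8->E, B7->T, B8->E, B7->T, B8->E, B7->T, B8->E, B7->T, B8->E, ...; outcomes B1=T, B2=S, B6=F, B7=T, B7=F, B8=S, B8=E
input #2, b=2, k=4, p=1: events B2->E, B1->T, B6->F, B8->E, B7->T, B8->E, B7->T, B8->E, B7->T, B8->E, B7->T, B8->E, B7->T, B8->E, ...; outcomes B1=T, B2=E, B6=F, B7=T, B7=F, B8=S, B8=E
input #3, b=0, k=4, p=-1: events B2->E, B1->T, B6->F, B8->E, B7->T, B8->E, B7->T, B8->E, B7->T, B8->E, B7->T, B8->E, B7->T, B8->S, ...; outcomes B1=T, B2=E, B6=F, B7=T, B7=F, B8=S, B8=E
input #4, b=0, k=2, p=0: events B2->E, B1->T, B6->F, B8->E, B7->T, B8->E, B7->T, B8->E, B7->T, B8->E, B7->T, B8->E, B7->T, B8->S, ...; outcomes B1=T, B2=E, B6=F, B7=T, B7=F, B8=S, B8=E
input #5, b=-1, k=5, p=-2: events B2->E, B1->F, B4->E, B5->S, B3->F, B6->F, B8->E, B7->T, B8->E, B7->T, B8->E, B7->T, B8->E, B7->T, ...; outcomes B1=F, B2=E, B3=F, B4=E, B5=S, B6=F, B7=T, B7=F, B8=S, B8=E
input #6, b=1, k=4, p=-3: events B2->S, B1->T, B6->F, B8->E, B7->F; outcomes B1=T, B2=S, B6=F, B7=F, B8=E
input #7, b=2, k=2, p=-3: events B2->S, B1->T, B6->F, B8->E, B7->F; outcomes B1=T, B2=S, B6=F, B7=F, B8=E
input #8, b=-1, k=2, p=-1: events B2->E, B1->T, B6->F, B8->E, B7->T, B8->E, B7->T, B8->E, B7->T, B8->E, B7->T, B8->E, B7->T, B8->S, ...; outcomes B1=T, B2=E, B6=F, B7=T, B7=F, B8=S, B8=E
input #9, b=0, k=4, p=-2: events B2->E, B1->F, B4->E, B5->E, B3->T, B6->F, B8->E, B7->T, B8->E, B7->T, B8->E, B7->T, B8->E, B7->T, ...; outcomes B1=F, B2=E, B3=T, B4=E, B5=E, B6=F, B7=T, B7=F, B8=S, B8=E
input #10, b=-1, k=2, p=1: events B2->E, B1->T, B6->F, B8->E, B7->T, B8->E, B7->T, B8->E, B7->T, B8->E, B7->T, B8->E, B7->T, B8->S, ...; outcomes B1=T, B2=E, B6=F, B7=T, B7=F, B8=S, B8=E
pool-wide coverage (14 outcomes): B1=T, B1=F, B2=S, B2=E, B3=T, B3=F, B4=E, B5=S, B5=E, B6=F, B7=T, B7=F, B8=S, B8=E
checked all size-1 subsets: none covers 14 outcomes (max 10/14)
checked all size-2 subsets: none covers 14 outcomes (max 12/14)
at size 3, {1, 5, 9} reaches all 14 outcomes; every lexicographically earlier size-3 subset fails
Answer: 1, 5, 9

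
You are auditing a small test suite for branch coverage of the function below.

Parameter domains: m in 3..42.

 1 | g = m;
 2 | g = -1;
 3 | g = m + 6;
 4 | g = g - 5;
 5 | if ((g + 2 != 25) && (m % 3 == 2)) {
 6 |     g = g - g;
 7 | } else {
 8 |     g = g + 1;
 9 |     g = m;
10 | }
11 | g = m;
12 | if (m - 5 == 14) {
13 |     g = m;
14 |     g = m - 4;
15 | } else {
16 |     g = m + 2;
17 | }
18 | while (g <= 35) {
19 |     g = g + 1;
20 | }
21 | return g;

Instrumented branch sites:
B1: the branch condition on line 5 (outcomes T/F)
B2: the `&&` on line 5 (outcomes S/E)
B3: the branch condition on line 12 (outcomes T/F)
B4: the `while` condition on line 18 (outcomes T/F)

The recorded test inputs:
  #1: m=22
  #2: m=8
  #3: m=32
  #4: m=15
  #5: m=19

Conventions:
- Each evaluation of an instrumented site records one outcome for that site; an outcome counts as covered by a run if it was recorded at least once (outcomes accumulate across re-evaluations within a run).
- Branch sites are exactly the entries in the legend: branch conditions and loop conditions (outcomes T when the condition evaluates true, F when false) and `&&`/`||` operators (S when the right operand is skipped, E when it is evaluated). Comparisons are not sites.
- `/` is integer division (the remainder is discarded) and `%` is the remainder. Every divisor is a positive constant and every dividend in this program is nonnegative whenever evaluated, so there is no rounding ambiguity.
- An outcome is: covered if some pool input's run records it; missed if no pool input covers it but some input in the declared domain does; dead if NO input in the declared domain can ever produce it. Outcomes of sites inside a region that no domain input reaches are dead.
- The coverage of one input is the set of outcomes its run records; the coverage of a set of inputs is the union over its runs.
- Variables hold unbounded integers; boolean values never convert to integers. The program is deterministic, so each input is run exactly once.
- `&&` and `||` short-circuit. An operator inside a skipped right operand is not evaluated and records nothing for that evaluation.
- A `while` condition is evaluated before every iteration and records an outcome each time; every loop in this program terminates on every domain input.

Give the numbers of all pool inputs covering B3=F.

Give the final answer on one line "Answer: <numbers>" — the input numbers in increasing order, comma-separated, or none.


input #1 (m=22): covers B3=F
input #2 (m=8): covers B3=F
input #3 (m=32): covers B3=F
input #4 (m=15): covers B3=F
input #5 (m=19): misses B3=F
Answer: 1, 2, 3, 4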